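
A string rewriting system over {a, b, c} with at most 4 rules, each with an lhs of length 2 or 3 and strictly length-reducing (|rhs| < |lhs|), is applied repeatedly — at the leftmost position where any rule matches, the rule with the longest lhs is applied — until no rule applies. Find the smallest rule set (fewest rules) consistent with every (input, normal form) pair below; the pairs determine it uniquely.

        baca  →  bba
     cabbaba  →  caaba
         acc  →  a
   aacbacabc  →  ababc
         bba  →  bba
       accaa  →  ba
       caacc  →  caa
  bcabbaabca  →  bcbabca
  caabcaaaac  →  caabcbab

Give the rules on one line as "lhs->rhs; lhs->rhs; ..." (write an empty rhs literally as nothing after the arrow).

  | baca => bba
  | cabbaba => caaba
  | acc => a
  | aacbacabc => abbacabc => aacabc => ababc

aaa->ba; abb->a; ac->b; acc->a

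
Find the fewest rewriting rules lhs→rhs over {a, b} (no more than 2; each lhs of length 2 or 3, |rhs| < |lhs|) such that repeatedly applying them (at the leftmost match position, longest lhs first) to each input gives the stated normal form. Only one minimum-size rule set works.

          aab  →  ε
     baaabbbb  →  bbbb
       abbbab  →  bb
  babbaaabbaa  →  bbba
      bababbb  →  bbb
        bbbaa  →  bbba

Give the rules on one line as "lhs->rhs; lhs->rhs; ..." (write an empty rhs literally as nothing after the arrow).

aa->a; ab->

  | aab => ab => ε
  | baaabbbb => baabbbb => babbbb => bbbb
  | abbbab => bbab => bb
  | babbaaabbaa => bbaaabbaa => bbaabbaa => bbabbaa => bbbaa => bbba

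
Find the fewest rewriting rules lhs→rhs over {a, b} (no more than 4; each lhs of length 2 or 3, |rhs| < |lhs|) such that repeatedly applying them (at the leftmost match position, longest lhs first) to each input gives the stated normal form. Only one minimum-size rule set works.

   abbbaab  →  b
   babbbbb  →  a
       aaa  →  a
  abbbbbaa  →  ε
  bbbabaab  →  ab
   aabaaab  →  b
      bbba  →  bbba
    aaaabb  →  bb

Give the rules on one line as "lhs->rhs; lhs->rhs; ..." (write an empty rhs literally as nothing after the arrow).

aa->; abb->a; baa->a; bab->a

  | abbbaab => abaab => aab => b
  | babbbbb => abbbb => abb => a
  | aaa => a
  | abbbbbaa => abbbaa => abaa => aa => ε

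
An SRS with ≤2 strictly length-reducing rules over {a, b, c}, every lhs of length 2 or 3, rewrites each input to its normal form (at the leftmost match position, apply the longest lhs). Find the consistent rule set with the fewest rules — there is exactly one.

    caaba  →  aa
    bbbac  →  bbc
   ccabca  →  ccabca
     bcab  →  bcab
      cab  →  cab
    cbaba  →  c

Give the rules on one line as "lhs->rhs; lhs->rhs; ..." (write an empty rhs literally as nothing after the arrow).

ba->; caa->aa

  | caaba => aaba => aa
  | bbbac => bbc
  | ccabca
  | bcab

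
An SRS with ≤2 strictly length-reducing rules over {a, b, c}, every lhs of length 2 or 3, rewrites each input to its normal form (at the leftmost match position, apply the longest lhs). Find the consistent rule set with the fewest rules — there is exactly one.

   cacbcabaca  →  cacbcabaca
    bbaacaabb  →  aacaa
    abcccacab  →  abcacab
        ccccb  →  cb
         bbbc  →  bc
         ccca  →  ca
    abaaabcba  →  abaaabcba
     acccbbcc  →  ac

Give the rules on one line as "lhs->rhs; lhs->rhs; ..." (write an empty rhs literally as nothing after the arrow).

  | cacbcabaca
  | bbaacaabb => aacaabb => aacaa
  | abcccacab => abccacab => abcacab
  | ccccb => cccb => ccb => cb

bb->; cc->c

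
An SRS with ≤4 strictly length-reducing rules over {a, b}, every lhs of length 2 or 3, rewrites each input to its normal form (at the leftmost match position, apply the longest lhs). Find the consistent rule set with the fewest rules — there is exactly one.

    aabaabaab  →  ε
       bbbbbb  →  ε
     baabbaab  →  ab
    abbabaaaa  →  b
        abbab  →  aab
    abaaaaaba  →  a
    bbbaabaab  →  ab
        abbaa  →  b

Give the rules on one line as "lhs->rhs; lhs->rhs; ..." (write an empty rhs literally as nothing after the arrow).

  | aabaabaab => aaaabaab => babaab => abaab => aaab => bb => ε
  | bbbbbb => bbbb => bb => ε
  | baabbaab => aabbaab => aaaab => bab => ab
  | abbabaaaa => aabaaaa => aaaaaa => baaa => aaa => b

aaa->b; ba->a; bb->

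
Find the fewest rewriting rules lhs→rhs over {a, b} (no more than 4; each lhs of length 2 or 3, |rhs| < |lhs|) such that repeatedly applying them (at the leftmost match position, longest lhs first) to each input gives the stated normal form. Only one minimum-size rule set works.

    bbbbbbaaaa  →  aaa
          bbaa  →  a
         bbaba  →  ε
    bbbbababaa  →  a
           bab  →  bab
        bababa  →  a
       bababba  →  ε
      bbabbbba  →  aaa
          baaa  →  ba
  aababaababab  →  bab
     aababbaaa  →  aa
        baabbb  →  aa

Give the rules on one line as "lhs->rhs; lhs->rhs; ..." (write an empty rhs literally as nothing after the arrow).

aba->; baa->b; bb->a; bba->bb

  | bbbbbbaaaa => abbbbaaaa => aabbaaaa => aabbaaa => aabbaa => aabba => aabb => aaa
  | bbaa => bba => bb => a
  | bbaba => bbba => aba => ε
  | bbbbababaa => abbababaa => abbbabaa => aababaa => abaa => a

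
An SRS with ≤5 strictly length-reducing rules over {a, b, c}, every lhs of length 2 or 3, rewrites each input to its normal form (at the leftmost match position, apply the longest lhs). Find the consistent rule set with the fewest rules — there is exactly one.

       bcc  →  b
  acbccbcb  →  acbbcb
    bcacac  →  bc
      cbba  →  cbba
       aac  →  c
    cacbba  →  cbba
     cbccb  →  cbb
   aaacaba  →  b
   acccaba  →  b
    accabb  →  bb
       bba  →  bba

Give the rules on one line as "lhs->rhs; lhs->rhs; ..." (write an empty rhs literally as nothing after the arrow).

aa->; aba->b; ca->; cc->

  | bcc => b
  | acbccbcb => acbbcb
  | bcacac => bcac => bc
  | cbba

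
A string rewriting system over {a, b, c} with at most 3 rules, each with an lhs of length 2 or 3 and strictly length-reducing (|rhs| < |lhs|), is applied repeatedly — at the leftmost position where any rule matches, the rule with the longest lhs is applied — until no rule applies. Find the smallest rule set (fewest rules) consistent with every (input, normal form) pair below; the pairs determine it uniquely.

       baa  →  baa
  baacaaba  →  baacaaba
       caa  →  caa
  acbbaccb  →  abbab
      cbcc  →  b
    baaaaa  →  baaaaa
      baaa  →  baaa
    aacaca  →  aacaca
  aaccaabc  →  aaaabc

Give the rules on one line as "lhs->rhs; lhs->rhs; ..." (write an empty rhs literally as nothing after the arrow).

cb->b; cc->

  | baa
  | baacaaba
  | caa
  | acbbaccb => abbaccb => abbab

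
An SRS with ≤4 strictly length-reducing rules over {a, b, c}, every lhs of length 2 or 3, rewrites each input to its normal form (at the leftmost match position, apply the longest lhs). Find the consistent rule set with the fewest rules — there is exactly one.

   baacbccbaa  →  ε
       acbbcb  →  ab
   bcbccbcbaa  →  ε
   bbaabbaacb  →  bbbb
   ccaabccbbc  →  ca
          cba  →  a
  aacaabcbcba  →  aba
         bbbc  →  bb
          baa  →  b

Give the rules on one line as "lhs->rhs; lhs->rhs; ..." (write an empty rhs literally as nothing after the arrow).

aa->; bc->; caa->a; cb->

  | baacbccbaa => bcbccbaa => bccbaa => cbaa => aa => ε
  | acbbcb => abcb => ab
  | bcbccbcbaa => bccbcbaa => cbcbaa => cbaa => aa => ε
  | bbaabbaacb => bbbbaacb => bbbbcb => bbbb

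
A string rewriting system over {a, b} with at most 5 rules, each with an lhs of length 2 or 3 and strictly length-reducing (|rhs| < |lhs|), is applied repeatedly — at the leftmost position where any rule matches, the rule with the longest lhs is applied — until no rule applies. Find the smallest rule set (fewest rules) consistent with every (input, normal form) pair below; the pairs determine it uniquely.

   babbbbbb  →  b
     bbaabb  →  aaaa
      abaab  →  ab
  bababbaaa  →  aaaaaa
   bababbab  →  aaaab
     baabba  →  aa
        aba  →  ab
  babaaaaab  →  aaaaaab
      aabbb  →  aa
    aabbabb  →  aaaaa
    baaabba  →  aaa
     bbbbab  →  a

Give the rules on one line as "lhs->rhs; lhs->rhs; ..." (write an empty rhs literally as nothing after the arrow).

ba->b; baa->; bb->a; bbb->

  | babbbbbb => bbbbbbb => bbbb => b
  | bbaabb => aaabb => aaaa
  | abaab => ab
  | bababbaaa => bbabbaaa => aabbaaa => aaaaaa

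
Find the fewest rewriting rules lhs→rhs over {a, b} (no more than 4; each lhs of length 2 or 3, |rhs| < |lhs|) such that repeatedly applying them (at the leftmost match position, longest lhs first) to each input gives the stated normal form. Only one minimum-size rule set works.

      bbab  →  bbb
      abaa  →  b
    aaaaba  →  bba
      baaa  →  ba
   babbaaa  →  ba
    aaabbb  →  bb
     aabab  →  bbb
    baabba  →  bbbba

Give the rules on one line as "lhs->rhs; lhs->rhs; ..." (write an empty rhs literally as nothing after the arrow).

aa->; aab->bb; ab->b; abb->aa

  | bbab => bbb
  | abaa => baa => b
  | aaaaba => aaba => bba
  | baaa => ba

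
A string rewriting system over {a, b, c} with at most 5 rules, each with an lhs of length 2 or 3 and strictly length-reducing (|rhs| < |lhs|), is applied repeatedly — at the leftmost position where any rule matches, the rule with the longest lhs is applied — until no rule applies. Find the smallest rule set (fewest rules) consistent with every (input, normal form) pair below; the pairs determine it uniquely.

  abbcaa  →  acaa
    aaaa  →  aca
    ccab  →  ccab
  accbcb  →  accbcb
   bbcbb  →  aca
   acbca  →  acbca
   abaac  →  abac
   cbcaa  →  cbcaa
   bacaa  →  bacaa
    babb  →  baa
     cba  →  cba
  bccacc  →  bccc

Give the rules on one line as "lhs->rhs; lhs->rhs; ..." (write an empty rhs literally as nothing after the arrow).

aaa->ac; aac->ac; bb->a; cac->c

  | abbcaa => aacaa => acaa
  | aaaa => aca
  | ccab
  | accbcb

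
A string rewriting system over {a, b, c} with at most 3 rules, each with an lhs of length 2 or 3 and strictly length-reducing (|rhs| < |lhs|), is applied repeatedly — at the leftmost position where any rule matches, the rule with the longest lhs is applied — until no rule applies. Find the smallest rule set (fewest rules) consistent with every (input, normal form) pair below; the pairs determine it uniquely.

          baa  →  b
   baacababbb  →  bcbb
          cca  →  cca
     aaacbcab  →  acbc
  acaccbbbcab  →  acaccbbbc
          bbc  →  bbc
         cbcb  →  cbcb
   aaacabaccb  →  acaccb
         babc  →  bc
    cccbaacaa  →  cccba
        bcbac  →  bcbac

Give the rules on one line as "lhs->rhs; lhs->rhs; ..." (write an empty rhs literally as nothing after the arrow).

aa->; ab->; caa->a

  | baa => b
  | baacababbb => bcababbb => bcabbb => bcbb
  | cca
  | aaacbcab => acbcab => acbc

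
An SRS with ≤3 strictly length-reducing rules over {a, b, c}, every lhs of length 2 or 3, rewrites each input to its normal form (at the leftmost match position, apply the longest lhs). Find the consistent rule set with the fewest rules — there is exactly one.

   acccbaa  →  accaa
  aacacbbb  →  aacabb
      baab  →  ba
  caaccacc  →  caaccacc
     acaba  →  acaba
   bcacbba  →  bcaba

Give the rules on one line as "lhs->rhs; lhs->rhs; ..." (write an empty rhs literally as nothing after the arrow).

  | acccbaa => accaa
  | aacacbbb => aacabb
  | baab => ba
  | caaccacc

aab->a; cb->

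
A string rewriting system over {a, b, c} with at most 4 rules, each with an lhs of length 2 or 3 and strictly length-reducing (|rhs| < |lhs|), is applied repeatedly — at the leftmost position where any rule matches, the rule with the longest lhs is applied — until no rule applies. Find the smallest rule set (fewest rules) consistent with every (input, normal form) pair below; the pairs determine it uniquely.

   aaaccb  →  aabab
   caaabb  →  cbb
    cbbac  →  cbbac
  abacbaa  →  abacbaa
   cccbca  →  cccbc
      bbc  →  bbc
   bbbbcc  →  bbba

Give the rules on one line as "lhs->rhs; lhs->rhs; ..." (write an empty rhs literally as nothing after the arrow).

acc->ba; bcc->a; ca->c

  | aaaccb => aabab
  | caaabb => caabb => cabb => cbb
  | cbbac
  | abacbaa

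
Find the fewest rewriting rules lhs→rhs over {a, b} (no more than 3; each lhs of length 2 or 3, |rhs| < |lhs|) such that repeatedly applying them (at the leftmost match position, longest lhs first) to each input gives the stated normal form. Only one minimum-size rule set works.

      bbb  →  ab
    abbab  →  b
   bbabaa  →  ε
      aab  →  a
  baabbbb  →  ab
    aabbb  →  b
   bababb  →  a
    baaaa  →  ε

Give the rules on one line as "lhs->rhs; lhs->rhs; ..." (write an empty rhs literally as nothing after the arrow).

aa->b; ba->; bb->a

  | bbb => ab
  | abbab => aaab => bab => b
  | bbabaa => aabaa => bbaa => aaa => ba => ε
  | aab => bb => a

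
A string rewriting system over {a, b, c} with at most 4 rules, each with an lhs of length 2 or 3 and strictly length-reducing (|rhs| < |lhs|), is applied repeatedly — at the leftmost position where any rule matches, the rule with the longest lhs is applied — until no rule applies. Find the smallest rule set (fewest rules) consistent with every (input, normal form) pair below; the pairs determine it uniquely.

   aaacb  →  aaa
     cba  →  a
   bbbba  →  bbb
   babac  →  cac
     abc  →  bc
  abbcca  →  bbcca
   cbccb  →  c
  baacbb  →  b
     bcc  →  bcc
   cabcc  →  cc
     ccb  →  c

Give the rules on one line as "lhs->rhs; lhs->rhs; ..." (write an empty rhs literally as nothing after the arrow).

ab->b; ba->; bab->c; cb->

  | aaacb => aaa
  | cba => a
  | bbbba => bbb
  | babac => cac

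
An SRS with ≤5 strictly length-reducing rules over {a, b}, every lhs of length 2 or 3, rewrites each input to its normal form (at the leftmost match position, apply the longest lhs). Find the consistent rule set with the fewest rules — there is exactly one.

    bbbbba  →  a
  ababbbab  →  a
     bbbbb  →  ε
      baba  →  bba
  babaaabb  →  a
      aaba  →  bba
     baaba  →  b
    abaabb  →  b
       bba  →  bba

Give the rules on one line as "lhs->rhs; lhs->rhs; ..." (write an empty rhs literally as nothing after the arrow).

aa->b; ab->b; abb->; bbb->a

  | bbbbba => abba => a
  | ababbbab => babbbab => bbab => bbb => a
  | bbbbb => abb => ε
  | baba => bba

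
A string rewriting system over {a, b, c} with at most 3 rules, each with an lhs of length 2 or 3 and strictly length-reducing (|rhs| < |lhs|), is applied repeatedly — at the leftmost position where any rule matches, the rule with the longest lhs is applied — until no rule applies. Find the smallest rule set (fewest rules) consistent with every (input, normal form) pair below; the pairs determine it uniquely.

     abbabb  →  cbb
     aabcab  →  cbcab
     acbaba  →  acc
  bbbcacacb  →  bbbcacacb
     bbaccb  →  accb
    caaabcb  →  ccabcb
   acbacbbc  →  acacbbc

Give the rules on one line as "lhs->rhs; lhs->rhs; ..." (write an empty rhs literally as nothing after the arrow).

  | abbabb => ababb => aabb => cbb
  | aabcab => cbcab
  | acbaba => acaba => acaa => acc
  | bbbcacacb

aa->c; ba->a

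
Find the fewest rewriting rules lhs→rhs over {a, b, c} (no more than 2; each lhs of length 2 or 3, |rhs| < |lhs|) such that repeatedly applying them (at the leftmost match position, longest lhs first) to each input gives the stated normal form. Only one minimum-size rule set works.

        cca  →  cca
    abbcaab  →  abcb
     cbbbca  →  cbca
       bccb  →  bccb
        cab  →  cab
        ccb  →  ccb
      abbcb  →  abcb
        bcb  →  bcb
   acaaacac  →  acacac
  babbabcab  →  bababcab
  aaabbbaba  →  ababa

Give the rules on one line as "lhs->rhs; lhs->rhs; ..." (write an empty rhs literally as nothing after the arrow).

aa->; bb->b

  | cca
  | abbcaab => abcaab => abcb
  | cbbbca => cbbca => cbca
  | bccb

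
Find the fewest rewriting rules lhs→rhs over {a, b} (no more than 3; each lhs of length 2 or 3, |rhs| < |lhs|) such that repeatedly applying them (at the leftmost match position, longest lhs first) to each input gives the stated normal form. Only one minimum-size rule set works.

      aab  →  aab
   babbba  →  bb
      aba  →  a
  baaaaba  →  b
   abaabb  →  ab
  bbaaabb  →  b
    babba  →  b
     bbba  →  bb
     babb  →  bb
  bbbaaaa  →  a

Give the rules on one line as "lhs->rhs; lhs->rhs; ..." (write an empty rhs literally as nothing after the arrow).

aaa->b; abb->b; ba->

  | aab
  | babbba => bbba => bb
  | aba => a
  | baaaaba => aaaba => bba => b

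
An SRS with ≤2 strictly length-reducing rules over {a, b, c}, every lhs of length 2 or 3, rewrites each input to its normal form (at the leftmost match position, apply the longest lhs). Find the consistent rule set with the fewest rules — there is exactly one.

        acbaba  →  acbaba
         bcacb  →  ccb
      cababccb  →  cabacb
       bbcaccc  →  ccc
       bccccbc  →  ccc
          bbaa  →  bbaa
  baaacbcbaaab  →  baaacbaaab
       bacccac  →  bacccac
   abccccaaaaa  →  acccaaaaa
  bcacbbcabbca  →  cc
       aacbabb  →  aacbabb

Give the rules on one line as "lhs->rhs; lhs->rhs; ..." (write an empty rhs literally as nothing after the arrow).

  | acbaba
  | bcacb => ccb
  | cababccb => cabacb
  | bbcaccc => bcccc => ccc

bc->; bca->c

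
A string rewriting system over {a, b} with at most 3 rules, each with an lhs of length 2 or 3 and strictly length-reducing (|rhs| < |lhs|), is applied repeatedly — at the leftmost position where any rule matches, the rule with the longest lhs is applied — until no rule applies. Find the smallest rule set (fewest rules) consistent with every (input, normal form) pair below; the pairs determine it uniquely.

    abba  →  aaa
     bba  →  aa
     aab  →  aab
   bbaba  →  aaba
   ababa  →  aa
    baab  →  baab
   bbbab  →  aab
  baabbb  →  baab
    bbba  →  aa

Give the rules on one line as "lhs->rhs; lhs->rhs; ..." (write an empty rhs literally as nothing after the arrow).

  | abba => aaa
  | bba => aa
  | aab
  | bbaba => aaba

bab->; bb->b; bba->aa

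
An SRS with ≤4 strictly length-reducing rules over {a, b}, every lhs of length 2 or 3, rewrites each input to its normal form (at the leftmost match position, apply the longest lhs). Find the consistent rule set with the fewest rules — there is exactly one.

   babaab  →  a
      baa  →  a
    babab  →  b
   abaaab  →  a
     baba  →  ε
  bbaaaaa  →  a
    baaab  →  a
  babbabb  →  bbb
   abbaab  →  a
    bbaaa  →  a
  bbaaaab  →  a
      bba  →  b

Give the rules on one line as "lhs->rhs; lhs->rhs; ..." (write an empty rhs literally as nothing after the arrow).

aa->a; ab->a; ba->

  | babaab => baab => ab => a
  | baa => a
  | babab => bab => b
  | abaaab => aaaab => aaab => aab => ab => a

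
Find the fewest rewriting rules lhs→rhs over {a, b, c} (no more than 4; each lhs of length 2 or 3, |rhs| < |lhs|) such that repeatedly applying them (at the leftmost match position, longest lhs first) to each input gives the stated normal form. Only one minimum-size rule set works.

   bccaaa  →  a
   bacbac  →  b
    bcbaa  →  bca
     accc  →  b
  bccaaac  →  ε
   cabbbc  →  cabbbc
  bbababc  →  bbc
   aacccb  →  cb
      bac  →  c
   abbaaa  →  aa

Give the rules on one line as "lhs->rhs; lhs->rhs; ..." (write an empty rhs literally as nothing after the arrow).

ac->; ba->; cc->b

  | bccaaa => bbaaa => baa => a
  | bacbac => cbac => cc => b
  | bcbaa => bca
  | accc => cc => b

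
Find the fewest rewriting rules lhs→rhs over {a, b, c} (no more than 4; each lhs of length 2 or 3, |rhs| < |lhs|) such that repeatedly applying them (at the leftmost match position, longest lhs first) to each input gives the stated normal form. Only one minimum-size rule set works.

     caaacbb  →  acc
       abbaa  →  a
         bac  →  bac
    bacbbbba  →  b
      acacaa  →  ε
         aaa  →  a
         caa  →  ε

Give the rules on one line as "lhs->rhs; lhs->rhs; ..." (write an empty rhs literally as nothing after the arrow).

aa->; bb->c; ca->a

  | caaacbb => aaacbb => acbb => acc
  | abbaa => acaa => aaa => a
  | bac
  | bacbbbba => baccbba => baccca => bacca => baca => baa => b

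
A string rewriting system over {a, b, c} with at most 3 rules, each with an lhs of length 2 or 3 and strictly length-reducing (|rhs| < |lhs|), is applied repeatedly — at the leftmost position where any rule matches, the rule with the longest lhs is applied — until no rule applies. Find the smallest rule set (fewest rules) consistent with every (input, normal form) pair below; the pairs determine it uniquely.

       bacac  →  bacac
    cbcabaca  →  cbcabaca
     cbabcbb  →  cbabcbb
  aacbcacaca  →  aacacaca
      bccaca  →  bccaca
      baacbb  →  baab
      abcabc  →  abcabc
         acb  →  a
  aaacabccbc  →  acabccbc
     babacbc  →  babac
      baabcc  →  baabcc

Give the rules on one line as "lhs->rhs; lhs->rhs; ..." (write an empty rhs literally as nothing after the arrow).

aaa->a; acb->a

  | bacac
  | cbcabaca
  | cbabcbb
  | aacbcacaca => aacacaca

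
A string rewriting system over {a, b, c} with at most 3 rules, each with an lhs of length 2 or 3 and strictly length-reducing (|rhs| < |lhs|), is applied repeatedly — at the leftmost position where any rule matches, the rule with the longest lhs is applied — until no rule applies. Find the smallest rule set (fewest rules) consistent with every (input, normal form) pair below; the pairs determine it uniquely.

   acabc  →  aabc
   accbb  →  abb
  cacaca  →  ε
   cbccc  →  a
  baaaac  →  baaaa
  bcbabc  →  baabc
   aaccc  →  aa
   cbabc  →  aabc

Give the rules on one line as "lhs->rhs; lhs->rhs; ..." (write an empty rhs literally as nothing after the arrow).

ac->a; ca->; cb->a

  | acabc => aabc
  | accbb => acbb => abb
  | cacaca => caca => ca => ε
  | cbccc => accc => acc => ac => a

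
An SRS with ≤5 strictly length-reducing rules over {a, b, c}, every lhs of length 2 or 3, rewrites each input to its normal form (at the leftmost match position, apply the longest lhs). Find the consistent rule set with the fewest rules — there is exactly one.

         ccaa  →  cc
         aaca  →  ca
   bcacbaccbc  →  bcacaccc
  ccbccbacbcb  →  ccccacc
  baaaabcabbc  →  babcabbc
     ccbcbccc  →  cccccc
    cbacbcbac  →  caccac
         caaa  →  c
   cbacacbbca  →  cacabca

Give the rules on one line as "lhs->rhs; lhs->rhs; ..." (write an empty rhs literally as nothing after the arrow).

aa->; aaa->; cb->c; cbb->b

  | ccaa => cc
  | aaca => ca
  | bcacbaccbc => bcacaccbc => bcacaccc
  | ccbccbacbcb => ccccbacbcb => ccccacbcb => ccccaccb => ccccacc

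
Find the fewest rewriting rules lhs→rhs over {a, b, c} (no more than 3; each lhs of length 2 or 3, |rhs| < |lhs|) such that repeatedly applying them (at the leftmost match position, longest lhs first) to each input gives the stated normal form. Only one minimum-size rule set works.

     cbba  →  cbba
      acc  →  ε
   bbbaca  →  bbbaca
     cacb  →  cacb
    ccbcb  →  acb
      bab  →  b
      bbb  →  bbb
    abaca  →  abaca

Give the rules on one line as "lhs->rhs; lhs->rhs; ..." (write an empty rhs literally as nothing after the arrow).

acc->; bab->b; ccb->a

  | cbba
  | acc => ε
  | bbbaca
  | cacb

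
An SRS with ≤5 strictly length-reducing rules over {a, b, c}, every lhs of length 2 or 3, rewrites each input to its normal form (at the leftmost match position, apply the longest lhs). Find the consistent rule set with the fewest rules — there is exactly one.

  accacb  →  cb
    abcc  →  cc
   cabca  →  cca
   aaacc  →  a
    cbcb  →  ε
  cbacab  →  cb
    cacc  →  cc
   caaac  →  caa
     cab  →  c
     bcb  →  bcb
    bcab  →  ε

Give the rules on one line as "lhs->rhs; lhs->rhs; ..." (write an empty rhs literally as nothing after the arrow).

ab->; ac->; bca->a; cbc->a

  | accacb => cacb => cb
  | abcc => cc
  | cabca => cca
  | aaacc => aac => a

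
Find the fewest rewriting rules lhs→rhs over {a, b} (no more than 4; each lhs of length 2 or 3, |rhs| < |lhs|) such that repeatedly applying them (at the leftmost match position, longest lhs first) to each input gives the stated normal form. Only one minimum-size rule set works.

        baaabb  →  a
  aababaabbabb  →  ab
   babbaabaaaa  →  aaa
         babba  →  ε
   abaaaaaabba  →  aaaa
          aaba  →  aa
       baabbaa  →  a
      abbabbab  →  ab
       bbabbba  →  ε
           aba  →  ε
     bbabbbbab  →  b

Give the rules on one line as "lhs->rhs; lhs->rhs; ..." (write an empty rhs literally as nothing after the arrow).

  | baaabb => aaabb => aab => a
  | aababaabbabb => aabaabbabb => aaabbabb => aababb => aabb => ab
  | babbaabaaaa => abbaabaaaa => abaabaaaa => abaaaa => aaa
  | babba => abba => aba => ε

aab->a; aba->; ba->a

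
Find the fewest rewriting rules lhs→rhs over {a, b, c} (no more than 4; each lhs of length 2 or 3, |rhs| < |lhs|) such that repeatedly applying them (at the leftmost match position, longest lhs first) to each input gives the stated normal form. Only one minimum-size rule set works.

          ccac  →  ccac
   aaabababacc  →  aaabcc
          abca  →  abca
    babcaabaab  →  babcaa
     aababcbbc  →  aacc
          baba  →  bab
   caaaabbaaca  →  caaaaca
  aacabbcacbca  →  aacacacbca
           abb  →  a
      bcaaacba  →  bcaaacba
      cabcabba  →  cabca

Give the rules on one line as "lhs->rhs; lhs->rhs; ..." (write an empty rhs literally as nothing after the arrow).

aba->ab; bb->; bba->bb

  | ccac
  | aaabababacc => aaabbabacc => aaabbbacc => aaabacc => aaabcc
  | abca
  | babcaabaab => babcaabab => babcaabb => babcaa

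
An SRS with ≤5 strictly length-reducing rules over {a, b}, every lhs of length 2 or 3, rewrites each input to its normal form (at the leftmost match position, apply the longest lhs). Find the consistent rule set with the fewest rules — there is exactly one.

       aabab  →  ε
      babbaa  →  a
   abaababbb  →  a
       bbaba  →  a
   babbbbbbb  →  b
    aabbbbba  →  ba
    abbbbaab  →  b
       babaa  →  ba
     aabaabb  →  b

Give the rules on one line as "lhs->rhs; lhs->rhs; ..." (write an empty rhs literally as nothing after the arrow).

aa->a; ab->; bb->a; bbb->ba

  | aabab => abab => ab => ε
  | babbaa => bbaa => aaa => aa => a
  | abaababbb => aababbb => ababbb => abbb => bb => a
  | bbaba => aaba => aba => a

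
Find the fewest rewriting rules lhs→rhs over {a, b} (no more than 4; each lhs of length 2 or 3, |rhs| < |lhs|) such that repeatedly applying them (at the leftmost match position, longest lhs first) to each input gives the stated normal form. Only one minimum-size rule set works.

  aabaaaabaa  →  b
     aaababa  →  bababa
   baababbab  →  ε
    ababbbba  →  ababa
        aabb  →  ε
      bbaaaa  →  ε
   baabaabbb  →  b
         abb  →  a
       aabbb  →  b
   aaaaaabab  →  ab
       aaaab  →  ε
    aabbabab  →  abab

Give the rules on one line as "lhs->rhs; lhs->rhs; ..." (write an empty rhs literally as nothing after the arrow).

aa->b; bb->; bbb->

  | aabaaaabaa => bbaaaabaa => aaaabaa => baabaa => bbbaa => aa => b
  | aaababa => bababa
  | baababbab => bbbabbab => abbab => aab => bb => ε
  | ababbbba => ababa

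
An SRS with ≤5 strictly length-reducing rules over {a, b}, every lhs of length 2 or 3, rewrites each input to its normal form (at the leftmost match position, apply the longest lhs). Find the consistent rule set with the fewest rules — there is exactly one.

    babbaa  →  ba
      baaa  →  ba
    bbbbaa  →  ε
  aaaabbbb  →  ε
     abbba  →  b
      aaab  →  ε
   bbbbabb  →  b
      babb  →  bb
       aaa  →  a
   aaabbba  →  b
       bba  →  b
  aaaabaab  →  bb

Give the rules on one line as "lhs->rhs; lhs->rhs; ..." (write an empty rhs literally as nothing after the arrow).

aa->; ab->; bba->b; bbb->a

  | babbaa => bbaa => ba
  | baaa => ba
  | bbbbaa => abaa => aa => ε
  | aaaabbbb => aabbbb => bbbb => ab => ε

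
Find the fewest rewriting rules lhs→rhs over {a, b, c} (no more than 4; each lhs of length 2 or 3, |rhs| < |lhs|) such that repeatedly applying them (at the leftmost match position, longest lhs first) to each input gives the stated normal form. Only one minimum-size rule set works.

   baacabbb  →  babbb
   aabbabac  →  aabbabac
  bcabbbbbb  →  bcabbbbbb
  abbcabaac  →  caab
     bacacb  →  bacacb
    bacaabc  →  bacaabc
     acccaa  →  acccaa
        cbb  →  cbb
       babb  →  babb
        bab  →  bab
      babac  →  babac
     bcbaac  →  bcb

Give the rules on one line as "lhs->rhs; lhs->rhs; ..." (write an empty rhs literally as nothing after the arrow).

aaa->ca; aac->; bbc->aa

  | baacabbb => babbb
  | aabbabac
  | bcabbbbbb
  | abbcabaac => aaaabaac => caabaac => caab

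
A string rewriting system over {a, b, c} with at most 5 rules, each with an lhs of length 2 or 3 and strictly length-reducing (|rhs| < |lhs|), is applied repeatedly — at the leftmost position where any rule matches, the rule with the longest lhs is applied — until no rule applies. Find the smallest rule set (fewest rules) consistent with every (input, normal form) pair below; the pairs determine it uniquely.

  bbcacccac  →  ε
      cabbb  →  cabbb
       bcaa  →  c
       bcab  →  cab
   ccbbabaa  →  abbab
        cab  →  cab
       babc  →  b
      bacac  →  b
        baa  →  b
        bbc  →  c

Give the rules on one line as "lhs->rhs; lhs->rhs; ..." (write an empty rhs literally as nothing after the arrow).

aa->; ac->; bc->c; cc->a

  | bbcacccac => bcacccac => cacccac => cccac => acac => ac => ε
  | cabbb
  | bcaa => caa => c
  | bcab => cab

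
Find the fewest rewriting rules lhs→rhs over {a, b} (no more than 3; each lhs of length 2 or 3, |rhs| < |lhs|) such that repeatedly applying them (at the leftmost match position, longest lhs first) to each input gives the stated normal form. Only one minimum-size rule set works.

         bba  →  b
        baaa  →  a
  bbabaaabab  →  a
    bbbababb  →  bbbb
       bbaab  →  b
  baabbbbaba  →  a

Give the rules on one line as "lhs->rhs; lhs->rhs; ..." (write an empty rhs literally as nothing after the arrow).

aa->a; ab->a; ba->

  | bba => b
  | baaa => aa => a
  | bbabaaabab => bbaaabab => baabab => abab => aab => ab => a
  | bbbababb => bbbabb => bbbb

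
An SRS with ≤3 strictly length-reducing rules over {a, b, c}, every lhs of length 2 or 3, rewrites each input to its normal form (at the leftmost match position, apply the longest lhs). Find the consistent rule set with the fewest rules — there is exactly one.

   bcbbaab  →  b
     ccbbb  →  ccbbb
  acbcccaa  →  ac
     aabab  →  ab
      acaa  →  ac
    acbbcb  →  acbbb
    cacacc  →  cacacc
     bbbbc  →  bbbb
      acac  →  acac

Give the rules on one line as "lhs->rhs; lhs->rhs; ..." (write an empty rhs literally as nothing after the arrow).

aa->; ba->a; bc->b

  | bcbbaab => bbbaab => bbaab => baab => aab => b
  | ccbbb
  | acbcccaa => acbccaa => acbcaa => acbaa => acaa => ac
  | aabab => bab => ab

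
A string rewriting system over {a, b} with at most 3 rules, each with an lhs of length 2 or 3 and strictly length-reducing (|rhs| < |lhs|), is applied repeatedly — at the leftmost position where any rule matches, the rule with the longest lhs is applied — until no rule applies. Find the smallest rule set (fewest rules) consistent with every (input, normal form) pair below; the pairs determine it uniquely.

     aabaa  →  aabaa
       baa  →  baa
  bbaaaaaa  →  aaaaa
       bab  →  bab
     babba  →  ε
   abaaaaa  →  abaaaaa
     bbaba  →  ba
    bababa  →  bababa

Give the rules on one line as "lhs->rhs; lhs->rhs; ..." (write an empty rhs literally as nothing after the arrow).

abb->b; bba->

  | aabaa
  | baa
  | bbaaaaaa => aaaaa
  | bab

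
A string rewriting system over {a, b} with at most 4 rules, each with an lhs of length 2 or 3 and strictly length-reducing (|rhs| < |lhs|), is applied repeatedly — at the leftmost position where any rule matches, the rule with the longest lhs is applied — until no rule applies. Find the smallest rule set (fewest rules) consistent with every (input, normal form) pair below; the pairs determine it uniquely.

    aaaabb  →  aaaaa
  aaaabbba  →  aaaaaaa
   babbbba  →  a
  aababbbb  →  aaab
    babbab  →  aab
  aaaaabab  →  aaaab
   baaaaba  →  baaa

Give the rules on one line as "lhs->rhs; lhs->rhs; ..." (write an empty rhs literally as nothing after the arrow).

aba->; bab->b; bb->a; bbb->aa

  | aaaabb => aaaaa
  | aaaabbba => aaaaaaa
  | babbbba => bbbba => aaba => a
  | aababbbb => abbbb => aaab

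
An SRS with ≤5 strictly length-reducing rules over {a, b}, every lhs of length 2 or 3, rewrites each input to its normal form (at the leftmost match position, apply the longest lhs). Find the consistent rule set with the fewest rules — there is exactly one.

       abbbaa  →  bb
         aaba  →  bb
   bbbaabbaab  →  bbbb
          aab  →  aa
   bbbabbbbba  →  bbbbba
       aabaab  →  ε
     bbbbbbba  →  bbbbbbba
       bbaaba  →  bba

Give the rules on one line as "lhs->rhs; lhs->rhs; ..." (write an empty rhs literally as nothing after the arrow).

  | abbbaa => abbaa => abaa => aaa => bb
  | aaba => aaa => bb
  | bbbaabbaab => bbbbaab => bbbb
  | aab => aa

aaa->bb; ab->a; baa->; bab->aa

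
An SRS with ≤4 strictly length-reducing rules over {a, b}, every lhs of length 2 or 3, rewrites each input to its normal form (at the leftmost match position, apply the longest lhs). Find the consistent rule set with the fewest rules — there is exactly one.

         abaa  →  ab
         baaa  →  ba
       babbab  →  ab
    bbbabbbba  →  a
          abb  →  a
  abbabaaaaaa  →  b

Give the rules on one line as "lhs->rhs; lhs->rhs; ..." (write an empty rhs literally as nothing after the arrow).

  | abaa => ab
  | baaa => ba
  | babbab => bbab => ab
  | bbbabbbba => babbbba => bbbba => bba => a

aa->; bab->b; bb->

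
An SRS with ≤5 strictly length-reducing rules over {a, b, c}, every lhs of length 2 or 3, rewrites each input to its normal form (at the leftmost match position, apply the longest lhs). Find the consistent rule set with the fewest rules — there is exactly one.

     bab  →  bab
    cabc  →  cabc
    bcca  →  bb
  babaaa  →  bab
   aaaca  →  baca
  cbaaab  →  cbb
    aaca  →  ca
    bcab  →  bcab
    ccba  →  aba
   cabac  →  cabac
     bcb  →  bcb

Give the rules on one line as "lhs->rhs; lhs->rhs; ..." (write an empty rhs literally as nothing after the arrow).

  | bab
  | cabc
  | bcca => baa => bb
  | babaaa => babba => bab

aa->b; aac->c; bba->b; cc->a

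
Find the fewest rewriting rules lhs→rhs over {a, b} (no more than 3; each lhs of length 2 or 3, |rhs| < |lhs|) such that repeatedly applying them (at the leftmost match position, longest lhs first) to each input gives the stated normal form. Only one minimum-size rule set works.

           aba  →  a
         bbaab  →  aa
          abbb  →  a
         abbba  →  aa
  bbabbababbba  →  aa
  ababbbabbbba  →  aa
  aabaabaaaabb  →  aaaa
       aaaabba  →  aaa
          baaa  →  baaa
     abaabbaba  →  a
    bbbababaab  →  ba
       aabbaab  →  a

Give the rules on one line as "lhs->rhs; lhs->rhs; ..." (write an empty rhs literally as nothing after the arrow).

  | aba => a
  | bbaab => aaab => aa
  | abbb => bb => a
  | abbba => bba => aa

ab->; bb->a; bbb->b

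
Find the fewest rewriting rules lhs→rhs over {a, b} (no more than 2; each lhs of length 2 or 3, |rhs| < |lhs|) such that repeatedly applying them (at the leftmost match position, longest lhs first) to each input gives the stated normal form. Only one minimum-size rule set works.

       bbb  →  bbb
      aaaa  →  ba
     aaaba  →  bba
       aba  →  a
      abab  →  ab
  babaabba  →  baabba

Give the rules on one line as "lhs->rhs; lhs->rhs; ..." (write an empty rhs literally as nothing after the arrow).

  | bbb
  | aaaa => ba
  | aaaba => bba
  | aba => a

aaa->b; aba->a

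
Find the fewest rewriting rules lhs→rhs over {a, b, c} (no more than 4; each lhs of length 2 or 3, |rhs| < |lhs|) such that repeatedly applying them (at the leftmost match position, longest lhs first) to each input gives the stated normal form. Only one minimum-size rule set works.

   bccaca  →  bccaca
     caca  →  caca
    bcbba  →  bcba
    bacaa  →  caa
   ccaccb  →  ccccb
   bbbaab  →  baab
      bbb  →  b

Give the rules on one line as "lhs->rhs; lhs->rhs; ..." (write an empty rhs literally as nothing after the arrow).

acc->cc; bac->c; bb->b

  | bccaca
  | caca
  | bcbba => bcba
  | bacaa => caa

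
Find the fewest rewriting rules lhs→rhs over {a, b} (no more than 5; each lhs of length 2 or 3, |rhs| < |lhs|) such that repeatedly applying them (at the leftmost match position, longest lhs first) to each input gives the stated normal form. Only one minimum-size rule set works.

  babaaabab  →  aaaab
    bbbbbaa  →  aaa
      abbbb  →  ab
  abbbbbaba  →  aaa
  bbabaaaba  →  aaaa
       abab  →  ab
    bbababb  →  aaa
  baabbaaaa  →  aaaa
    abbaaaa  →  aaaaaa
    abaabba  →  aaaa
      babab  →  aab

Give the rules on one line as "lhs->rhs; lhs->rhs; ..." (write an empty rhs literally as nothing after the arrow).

  | babaaabab => bbaaabab => aaaabab => aaaab
  | bbbbbaa => bbaa => aaa
  | abbbb => ab
  | abbbbbaba => abbaba => aaaba => aaa

aba->a; ba->b; bb->a; bbb->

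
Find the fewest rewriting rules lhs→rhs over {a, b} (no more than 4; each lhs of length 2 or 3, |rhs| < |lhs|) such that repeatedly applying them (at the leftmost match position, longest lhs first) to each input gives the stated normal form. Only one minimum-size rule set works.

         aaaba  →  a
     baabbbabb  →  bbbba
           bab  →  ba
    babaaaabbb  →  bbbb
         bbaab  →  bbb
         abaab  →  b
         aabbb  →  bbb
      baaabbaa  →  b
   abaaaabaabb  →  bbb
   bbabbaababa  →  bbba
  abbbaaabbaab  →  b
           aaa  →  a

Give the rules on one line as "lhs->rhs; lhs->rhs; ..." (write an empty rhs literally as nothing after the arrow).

aa->; ab->a; aba->a

  | aaaba => aba => a
  | baabbbabb => bbbbabb => bbbbab => bbbba
  | bab => ba
  | babaaaabbb => baaaabbb => baabbb => bbbb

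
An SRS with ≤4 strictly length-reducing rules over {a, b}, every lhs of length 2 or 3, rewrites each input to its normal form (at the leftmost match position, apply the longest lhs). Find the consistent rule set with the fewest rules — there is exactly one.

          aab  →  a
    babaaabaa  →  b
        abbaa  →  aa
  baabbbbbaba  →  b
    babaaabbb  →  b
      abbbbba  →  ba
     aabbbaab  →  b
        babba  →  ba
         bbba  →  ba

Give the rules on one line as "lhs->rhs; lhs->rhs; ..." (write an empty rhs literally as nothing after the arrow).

  | aab => a
  | babaaabaa => bbaabaa => baabaa => baba => bb => b
  | abbaa => aa
  | baabbbbbaba => babbbaba => bbaba => baba => bb => b

ab->; aba->b; abb->; bb->b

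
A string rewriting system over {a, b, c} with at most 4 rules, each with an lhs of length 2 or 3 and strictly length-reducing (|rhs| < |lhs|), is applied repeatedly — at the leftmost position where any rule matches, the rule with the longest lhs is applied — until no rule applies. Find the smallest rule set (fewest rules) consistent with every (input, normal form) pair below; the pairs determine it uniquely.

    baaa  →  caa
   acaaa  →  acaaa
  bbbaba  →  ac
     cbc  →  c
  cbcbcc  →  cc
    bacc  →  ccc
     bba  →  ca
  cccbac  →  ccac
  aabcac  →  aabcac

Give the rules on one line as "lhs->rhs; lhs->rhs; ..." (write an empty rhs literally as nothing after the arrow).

ba->c; bb->c; cb->

  | baaa => caa
  | acaaa
  | bbbaba => cbaba => aba => ac
  | cbc => c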